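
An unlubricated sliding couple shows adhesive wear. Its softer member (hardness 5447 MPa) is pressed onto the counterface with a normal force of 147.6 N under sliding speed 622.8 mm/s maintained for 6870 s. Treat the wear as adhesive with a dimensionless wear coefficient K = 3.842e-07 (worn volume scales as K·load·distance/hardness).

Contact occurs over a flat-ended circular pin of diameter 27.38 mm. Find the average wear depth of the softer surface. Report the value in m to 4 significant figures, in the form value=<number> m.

The computation maintains full float precision; intermediate values appear rounded, and a single final rounding to four significant digits.
Sliding speed v = 622.8 mm/s = 0.6228 m/s. Total distance L = v·t = 0.6228 m/s × 6870 s = 4279 m.
Hardness H = 5447 MPa = 5.447e+09 Pa.
Pin diameter d = 27.38 mm = 0.02738 m. Contact area A = π·d²/4 = π·(0.02738 m)²/4 = 5.888e-04 m².
Restated in SI base units: W = 147.6 N, H = 5.447e+09 Pa, K = 3.842e-07.
Worn volume V = K·W·L/H = 3.842e-07 · 147.6 · 4279 / 5.447e+09 = 4.454e-11 m³.
Mean wear depth h = V/A = 4.454e-11 / 5.888e-04 = 7.565e-08 m.

value=7.565e-08 m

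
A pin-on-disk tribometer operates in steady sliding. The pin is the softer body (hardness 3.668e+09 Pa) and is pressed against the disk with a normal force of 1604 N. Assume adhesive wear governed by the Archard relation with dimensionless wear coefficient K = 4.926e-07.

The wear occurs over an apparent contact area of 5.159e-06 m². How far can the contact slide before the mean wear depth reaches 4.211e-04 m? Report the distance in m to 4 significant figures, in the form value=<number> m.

value=1.009e+04 m

The computation runs at full precision — intermediate values are displayed rounded — rounded once at the end, at four significant figures.
Expressed in SI base units: W = 1604 N, H = 3.668e+09 Pa, K = 4.926e-07.
Allowed volume V_lim = h_lim·A = 4.211e-04 · 5.159e-06 = 2.172e-09 m³.
Thus life L = V_lim·H/(K·W) = 2.172e-09 · 3.668e+09 / (4.926e-07 · 1604) = 1.009e+04 m.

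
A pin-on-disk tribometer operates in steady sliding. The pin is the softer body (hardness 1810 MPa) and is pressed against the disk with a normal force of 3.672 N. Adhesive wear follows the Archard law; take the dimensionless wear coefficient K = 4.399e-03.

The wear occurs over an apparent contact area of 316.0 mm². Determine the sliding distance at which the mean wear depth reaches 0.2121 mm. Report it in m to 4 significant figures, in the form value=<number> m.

value=7510 m

Intermediates appear rounded, and each operation maintains full precision; rounded once at the end, at 4 significant digits.
Convert: Hardness H = 1810 MPa = 1.810e+09 Pa.
Convert: Contact area A = 316.0 mm² = 3.160e-04 m².
Convert: Depth limit h_lim = 0.2121 mm = 2.121e-04 m.
As SI base values: W = 3.672 N, H = 1.810e+09 Pa, K = 4.399e-03.
Volume at the limit: V_lim = h_lim·A = 2.121e-04 · 3.160e-04 = 6.702e-08 m³.
Thus life L = V_lim·H/(K·W) = 6.702e-08 · 1.810e+09 / (4.399e-03 · 3.672) = 7510 m.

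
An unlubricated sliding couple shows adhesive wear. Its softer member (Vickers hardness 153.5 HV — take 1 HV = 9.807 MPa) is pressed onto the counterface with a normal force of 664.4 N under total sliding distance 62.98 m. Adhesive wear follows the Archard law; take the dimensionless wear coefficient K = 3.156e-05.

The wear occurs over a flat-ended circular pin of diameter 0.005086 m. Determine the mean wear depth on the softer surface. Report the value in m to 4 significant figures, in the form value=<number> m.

value=4.318e-05 m

All working math carries full precision — intermediate values appear rounded — a single final rounding, at four significant digits.
Hardness H = 153.5 HV × 9.807 MPa/HV = 1505 MPa = 1.505e+09 Pa.
Contact area A = π·d²/4 = π·(0.005086 m)²/4 = 2.032e-05 m².
Expressed in SI base units: W = 664.4 N, H = 1.505e+09 Pa, K = 3.156e-05.
Worn volume V = K·W·L/H = 3.156e-05 · 664.4 · 62.98 / 1.505e+09 = 8.773e-10 m³.
Depth of wear h = V/A = 8.773e-10 / 2.032e-05 = 4.318e-05 m.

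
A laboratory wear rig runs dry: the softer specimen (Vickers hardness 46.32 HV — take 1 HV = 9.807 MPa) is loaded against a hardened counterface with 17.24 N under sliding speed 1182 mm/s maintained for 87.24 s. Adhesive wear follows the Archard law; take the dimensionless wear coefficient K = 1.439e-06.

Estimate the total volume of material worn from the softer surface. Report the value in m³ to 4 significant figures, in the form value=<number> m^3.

All arithmetic runs at full float precision, and the intermediates are printed rounded; one last rounding, at four significant figures.
Convert: Sliding speed v = 1182 mm/s = 1.182 m/s. Distance L = v·t = 1.182 m/s × 87.24 s = 103.1 m.
Convert: Hardness H = 46.32 HV × 9.807 MPa/HV = 454.3 MPa = 4.543e+08 Pa.
SI base units throughout: W = 17.24 N, H = 4.543e+08 Pa, K = 1.439e-06.
Archard volume V = K·W·L/H = 1.439e-06 · 17.24 · 103.1 / 4.543e+08 = 5.632e-12 m³.

value=5.632e-12 m^3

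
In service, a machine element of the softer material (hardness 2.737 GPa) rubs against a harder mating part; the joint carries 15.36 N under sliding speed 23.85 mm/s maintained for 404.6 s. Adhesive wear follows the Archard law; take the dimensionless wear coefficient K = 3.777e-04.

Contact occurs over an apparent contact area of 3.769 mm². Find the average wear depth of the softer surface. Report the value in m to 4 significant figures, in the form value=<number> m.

Each operation runs at full float precision. Printed values are rounded — rounded once at the end, at 4 significant figures.
Convert: Sliding speed v = 23.85 mm/s = 0.02385 m/s. The distance L = v·t = 0.02385 m/s × 404.6 s = 9.650 m.
Convert: Hardness H = 2.737 GPa = 2.737e+09 Pa.
Convert: Contact area A = 3.769 mm² = 3.769e-06 m².
SI base units throughout: W = 15.36 N, H = 2.737e+09 Pa, K = 3.777e-04.
Volume removed: V = K·W·L/H = 3.777e-04 · 15.36 · 9.650 / 2.737e+09 = 2.045e-11 m³.
Mean wear depth h = V/A = 2.045e-11 / 3.769e-06 = 5.427e-06 m.

value=5.427e-06 m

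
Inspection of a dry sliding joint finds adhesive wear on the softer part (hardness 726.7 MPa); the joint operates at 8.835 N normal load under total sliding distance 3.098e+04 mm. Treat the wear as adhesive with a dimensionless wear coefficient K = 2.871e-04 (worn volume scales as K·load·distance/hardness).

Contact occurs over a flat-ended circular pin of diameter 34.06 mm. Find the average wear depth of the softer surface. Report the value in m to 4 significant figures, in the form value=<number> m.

value=1.187e-07 m

All working math runs at full float precision — the intermediates are shown rounded. Rounded just once, at four significant figures.
Total distance L = 3.098e+04 mm = 30.98 m.
Hardness H = 726.7 MPa = 7.267e+08 Pa.
Pin diameter d = 34.06 mm = 0.03406 m. Contact area A = π·d²/4 = π·(0.03406 m)²/4 = 9.111e-04 m².
Working in SI base units: W = 8.835 N, H = 7.267e+08 Pa, K = 2.871e-04.
Worn volume V = K·W·L/H = 2.871e-04 · 8.835 · 30.98 / 7.267e+08 = 1.081e-10 m³.
Wear depth h = V/A = 1.081e-10 / 9.111e-04 = 1.187e-07 m.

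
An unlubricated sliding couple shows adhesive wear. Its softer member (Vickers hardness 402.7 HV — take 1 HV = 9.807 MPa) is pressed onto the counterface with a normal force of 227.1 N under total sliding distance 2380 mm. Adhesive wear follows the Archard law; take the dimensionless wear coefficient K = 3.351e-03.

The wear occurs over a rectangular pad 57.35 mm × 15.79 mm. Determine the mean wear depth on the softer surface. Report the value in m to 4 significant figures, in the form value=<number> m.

The algebra runs at full float precision — shown intermediates are rounded; a single final rounding to 4 significant digits.
Convert: Sliding distance L = 2380 mm = 2.380 m.
Convert: Hardness H = 402.7 HV × 9.807 MPa/HV = 3949 MPa = 3.949e+09 Pa.
Convert: Pad sides 57.35 mm × 15.79 mm = 0.05735 m × 0.01579 m. Contact area A = 0.05735 m × 0.01579 m = 9.056e-04 m².
Collected in SI base units: W = 227.1 N, H = 3.949e+09 Pa, K = 3.351e-03.
By Archard's law, V = K·W·L/H = 3.351e-03 · 227.1 · 2.380 / 3.949e+09 = 4.586e-10 m³.
Average depth h = V/A = 4.586e-10 / 9.056e-04 = 5.064e-07 m.

value=5.064e-07 m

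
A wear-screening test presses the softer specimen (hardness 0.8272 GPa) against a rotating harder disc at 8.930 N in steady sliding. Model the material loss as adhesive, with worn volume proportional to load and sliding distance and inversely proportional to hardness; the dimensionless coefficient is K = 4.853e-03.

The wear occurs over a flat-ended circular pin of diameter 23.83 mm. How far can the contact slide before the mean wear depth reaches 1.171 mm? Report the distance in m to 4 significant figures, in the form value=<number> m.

value=9969 m

The intermediates are printed rounded. The algebra carries full precision; one final rounding, at four significant figures.
Hardness H = 0.8272 GPa = 8.272e+08 Pa.
Pin diameter d = 23.83 mm = 0.02383 m. Contact area A = π·d²/4 = π·(0.02383 m)²/4 = 4.460e-04 m².
Depth limit h_lim = 1.171 mm = 0.001171 m.
Restated in SI base units: W = 8.930 N, H = 8.272e+08 Pa, K = 4.853e-03.
At the depth limit, V_lim = h_lim·A = 0.001171 · 4.460e-04 = 5.223e-07 m³.
So the life L = V_lim·H/(K·W) = 5.223e-07 · 8.272e+08 / (4.853e-03 · 8.930) = 9969 m.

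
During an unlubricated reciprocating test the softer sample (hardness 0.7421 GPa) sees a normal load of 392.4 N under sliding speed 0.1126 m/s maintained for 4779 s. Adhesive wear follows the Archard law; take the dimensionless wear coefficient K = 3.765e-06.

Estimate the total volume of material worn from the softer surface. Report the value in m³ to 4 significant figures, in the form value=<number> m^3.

The algebra maintains exact precision. Intermediate values are printed rounded, and a single final rounding, at 4 significant digits.
Path length L = v·t = 0.1126 m/s × 4779 s = 538.1 m.
Hardness H = 0.7421 GPa = 7.421e+08 Pa.
In SI base units: W = 392.4 N, H = 7.421e+08 Pa, K = 3.765e-06.
Wear volume V = K·W·L/H = 3.765e-06 · 392.4 · 538.1 / 7.421e+08 = 1.071e-09 m³.

value=1.071e-09 m^3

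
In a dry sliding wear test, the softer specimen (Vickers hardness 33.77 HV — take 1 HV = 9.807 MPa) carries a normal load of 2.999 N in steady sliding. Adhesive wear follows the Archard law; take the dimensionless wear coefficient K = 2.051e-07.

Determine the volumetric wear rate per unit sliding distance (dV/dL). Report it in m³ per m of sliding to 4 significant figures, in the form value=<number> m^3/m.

Every step carries exact precision — intermediates appear rounded. Rounded just once, at four significant digits.
Convert: Hardness H = 33.77 HV × 9.807 MPa/HV = 331.2 MPa = 3.312e+08 Pa.
Restated in SI base units: W = 2.999 N, H = 3.312e+08 Pa, K = 2.051e-07.
Rate of wear dV/dL = K·W/H: 2.051e-07 · 2.999 / 3.312e+08 = 1.857e-15 m³/m.

value=1.857e-15 m^3/m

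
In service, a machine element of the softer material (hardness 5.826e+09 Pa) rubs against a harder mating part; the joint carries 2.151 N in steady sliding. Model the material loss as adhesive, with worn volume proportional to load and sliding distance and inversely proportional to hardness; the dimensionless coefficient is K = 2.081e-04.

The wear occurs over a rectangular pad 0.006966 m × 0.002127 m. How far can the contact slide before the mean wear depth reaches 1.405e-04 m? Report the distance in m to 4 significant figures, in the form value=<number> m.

value=2.709e+04 m

The computation keeps full precision — displayed values are rounded; one final rounding: 4 significant figures.
Contact area A = 0.006966 m × 0.002127 m = 1.482e-05 m².
SI base units throughout: W = 2.151 N, H = 5.826e+09 Pa, K = 2.081e-04.
Limit volume V_lim = h_lim·A = 1.405e-04 · 1.482e-05 = 2.082e-09 m³.
Life L = V_lim·H/(K·W) = 2.082e-09 · 5.826e+09 / (2.081e-04 · 2.151) = 2.709e+04 m.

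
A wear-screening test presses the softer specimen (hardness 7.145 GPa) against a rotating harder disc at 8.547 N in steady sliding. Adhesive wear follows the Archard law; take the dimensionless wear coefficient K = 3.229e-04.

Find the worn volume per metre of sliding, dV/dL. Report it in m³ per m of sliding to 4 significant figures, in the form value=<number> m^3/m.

All working math runs at exact precision, and the intermediates are printed rounded. Rounded once at the end, at four significant figures.
Hardness H = 7.145 GPa = 7.145e+09 Pa.
Working in SI base units: W = 8.547 N, H = 7.145e+09 Pa, K = 3.229e-04.
Sliding wear rate dV/dL = K·W/H, per unit distance: 3.229e-04 · 8.547 / 7.145e+09 = 3.863e-13 m³/m.

value=3.863e-13 m^3/m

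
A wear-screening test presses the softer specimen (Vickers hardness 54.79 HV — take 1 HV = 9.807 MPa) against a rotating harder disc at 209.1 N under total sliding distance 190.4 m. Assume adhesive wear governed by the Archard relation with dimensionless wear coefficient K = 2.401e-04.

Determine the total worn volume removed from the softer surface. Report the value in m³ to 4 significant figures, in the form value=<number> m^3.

value=1.779e-08 m^3

Intermediate values are printed rounded. Every step keeps full precision; rounded just once, at four significant digits.
Convert: Hardness H = 54.79 HV × 9.807 MPa/HV = 537.3 MPa = 5.373e+08 Pa.
Restated in SI base units: W = 209.1 N, H = 5.373e+08 Pa, K = 2.401e-04.
Archard volume V = K·W·L/H = 2.401e-04 · 209.1 · 190.4 / 5.373e+08 = 1.779e-08 m³.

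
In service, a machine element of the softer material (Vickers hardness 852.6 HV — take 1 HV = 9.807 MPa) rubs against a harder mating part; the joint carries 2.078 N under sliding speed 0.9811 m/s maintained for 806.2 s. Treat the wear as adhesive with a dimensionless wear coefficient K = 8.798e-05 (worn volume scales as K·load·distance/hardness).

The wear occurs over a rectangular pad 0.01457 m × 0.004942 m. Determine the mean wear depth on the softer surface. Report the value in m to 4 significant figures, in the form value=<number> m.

Every step runs at full precision. The intermediates are shown rounded; one final rounding: 4 significant figures.
Convert: The distance L = v·t = 0.9811 m/s × 806.2 s = 791.0 m.
Convert: Hardness H = 852.6 HV × 9.807 MPa/HV = 8361 MPa = 8.361e+09 Pa.
Convert: Contact area A = 0.01457 m × 0.004942 m = 7.200e-05 m².
Restated in SI base units: W = 2.078 N, H = 8.361e+09 Pa, K = 8.798e-05.
Worn volume V = K·W·L/H = 8.798e-05 · 2.078 · 791.0 / 8.361e+09 = 1.729e-11 m³.
Mean depth h = V/A = 1.729e-11 / 7.200e-05 = 2.402e-07 m.

value=2.402e-07 m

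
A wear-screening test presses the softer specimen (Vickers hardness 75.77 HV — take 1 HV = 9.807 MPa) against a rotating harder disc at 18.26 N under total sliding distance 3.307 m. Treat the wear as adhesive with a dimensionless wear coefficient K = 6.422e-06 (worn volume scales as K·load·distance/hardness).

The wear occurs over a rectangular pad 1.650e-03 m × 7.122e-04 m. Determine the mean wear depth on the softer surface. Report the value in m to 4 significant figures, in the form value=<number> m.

value=4.441e-07 m

Printed values are rounded — every step carries full precision — a lone final rounding, at four significant digits.
Hardness H = 75.77 HV × 9.807 MPa/HV = 743.1 MPa = 7.431e+08 Pa.
Contact area A = 1.650e-03 m × 7.122e-04 m = 1.175e-06 m².
In SI base units, W = 18.26 N, H = 7.431e+08 Pa, K = 6.422e-06.
Archard volume V = K·W·L/H = 6.422e-06 · 18.26 · 3.307 / 7.431e+08 = 5.219e-13 m³.
Mean depth h = V/A = 5.219e-13 / 1.175e-06 = 4.441e-07 m.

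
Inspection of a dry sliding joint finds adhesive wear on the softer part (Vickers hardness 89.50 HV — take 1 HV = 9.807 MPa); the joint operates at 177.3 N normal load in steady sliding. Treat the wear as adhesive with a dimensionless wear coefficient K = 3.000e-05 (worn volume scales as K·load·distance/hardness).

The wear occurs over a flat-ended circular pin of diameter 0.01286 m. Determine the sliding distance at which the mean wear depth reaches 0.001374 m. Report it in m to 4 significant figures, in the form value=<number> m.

All arithmetic carries exact precision; displayed values are rounded — rounded once at the end to four significant figures.
Convert: Hardness H = 89.50 HV × 9.807 MPa/HV = 877.7 MPa = 8.777e+08 Pa.
Convert: Contact area A = π·d²/4 = π·(0.01286 m)²/4 = 1.299e-04 m².
In SI base units: W = 177.3 N, H = 8.777e+08 Pa, K = 3.000e-05.
Permissible volume V_lim = h_lim·A = 0.001374 · 1.299e-04 = 1.785e-07 m³.
Life L = V_lim·H/(K·W) = 1.785e-07 · 8.777e+08 / (3.000e-05 · 177.3) = 2.945e+04 m.

value=2.945e+04 m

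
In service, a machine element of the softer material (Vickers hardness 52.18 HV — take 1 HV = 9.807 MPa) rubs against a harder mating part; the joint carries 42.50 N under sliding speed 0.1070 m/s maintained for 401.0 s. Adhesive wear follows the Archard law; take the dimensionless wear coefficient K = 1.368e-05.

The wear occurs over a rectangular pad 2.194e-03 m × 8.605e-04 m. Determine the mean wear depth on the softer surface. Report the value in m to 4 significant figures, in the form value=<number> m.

value=2.582e-05 m

All working math runs at full float precision, and intermediates are displayed rounded, and rounded once at the end to four significant digits.
Total distance L = v·t = 0.1070 m/s × 401.0 s = 42.91 m.
Hardness H = 52.18 HV × 9.807 MPa/HV = 511.7 MPa = 5.117e+08 Pa.
Contact area A = 2.194e-03 m × 8.605e-04 m = 1.888e-06 m².
Restated in SI base units: W = 42.50 N, H = 5.117e+08 Pa, K = 1.368e-05.
Worn volume V = K·W·L/H = 1.368e-05 · 42.50 · 42.91 / 5.117e+08 = 4.875e-11 m³.
Wear depth h = V/A = 4.875e-11 / 1.888e-06 = 2.582e-05 m.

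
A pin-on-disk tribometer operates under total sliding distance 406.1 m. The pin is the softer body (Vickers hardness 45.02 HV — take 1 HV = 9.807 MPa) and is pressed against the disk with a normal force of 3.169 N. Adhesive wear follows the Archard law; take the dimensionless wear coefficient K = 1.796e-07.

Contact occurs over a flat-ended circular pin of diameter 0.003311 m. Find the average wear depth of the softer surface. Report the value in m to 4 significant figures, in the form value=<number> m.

value=6.080e-08 m

Quoted intermediates are rounded. The algebra keeps exact precision, and one final rounding, at 4 significant figures.
Hardness H = 45.02 HV × 9.807 MPa/HV = 441.5 MPa = 4.415e+08 Pa.
Contact area A = π·d²/4 = π·(0.003311 m)²/4 = 8.610e-06 m².
Working in SI base units: W = 3.169 N, H = 4.415e+08 Pa, K = 1.796e-07.
Archard volume V = K·W·L/H = 1.796e-07 · 3.169 · 406.1 / 4.415e+08 = 5.235e-13 m³.
Depth h = V/A = 5.235e-13 / 8.610e-06 = 6.080e-08 m.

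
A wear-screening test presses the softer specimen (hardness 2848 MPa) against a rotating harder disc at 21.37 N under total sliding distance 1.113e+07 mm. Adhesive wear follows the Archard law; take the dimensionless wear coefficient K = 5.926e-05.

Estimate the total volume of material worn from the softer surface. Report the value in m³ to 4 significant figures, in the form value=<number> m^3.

Intermediate values are printed rounded. Every step holds full precision; a lone final rounding: four significant digits.
The distance L = 1.113e+07 mm = 1.113e+04 m.
Hardness H = 2848 MPa = 2.848e+09 Pa.
Working in SI base units: W = 21.37 N, H = 2.848e+09 Pa, K = 5.926e-05.
The Archard volume V = K·W·L/H = 5.926e-05 · 21.37 · 1.113e+04 / 2.848e+09 = 4.949e-09 m³.

value=4.949e-09 m^3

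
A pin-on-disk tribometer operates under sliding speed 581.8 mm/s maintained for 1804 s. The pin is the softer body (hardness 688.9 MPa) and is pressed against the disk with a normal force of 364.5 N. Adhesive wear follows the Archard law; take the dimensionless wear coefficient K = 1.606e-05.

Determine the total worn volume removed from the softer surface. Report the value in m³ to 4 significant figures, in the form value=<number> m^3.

The intermediates appear rounded; all working math maintains full precision — rounded once at the end, at four significant digits.
Convert: Sliding speed v = 581.8 mm/s = 0.5818 m/s. Distance L = v·t = 0.5818 m/s × 1804 s = 1050 m.
Convert: Hardness H = 688.9 MPa = 6.889e+08 Pa.
As SI base values: W = 364.5 N, H = 6.889e+08 Pa, K = 1.606e-05.
Archard volume V = K·W·L/H = 1.606e-05 · 364.5 · 1050 / 6.889e+08 = 8.919e-09 m³.

value=8.919e-09 m^3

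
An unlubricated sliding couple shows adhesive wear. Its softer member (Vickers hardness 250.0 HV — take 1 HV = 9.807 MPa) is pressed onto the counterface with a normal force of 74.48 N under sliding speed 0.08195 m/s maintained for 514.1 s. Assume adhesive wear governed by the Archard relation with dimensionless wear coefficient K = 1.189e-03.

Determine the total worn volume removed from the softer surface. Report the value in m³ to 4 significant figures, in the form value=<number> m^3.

Intermediates are printed rounded; all working math holds full precision. Rounded just once: four significant figures.
Convert: Sliding distance L = v·t = 0.08195 m/s × 514.1 s = 42.13 m.
Convert: Hardness H = 250.0 HV × 9.807 MPa/HV = 2452 MPa = 2.452e+09 Pa.
In SI base units, W = 74.48 N, H = 2.452e+09 Pa, K = 1.189e-03.
Worn volume V = K·W·L/H = 1.189e-03 · 74.48 · 42.13 / 2.452e+09 = 1.522e-09 m³.

value=1.522e-09 m^3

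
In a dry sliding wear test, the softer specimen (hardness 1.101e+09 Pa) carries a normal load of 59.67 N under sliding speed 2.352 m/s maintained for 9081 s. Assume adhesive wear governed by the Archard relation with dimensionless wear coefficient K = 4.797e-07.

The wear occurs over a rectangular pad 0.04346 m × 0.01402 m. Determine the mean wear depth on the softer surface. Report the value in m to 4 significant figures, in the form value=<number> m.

value=9.113e-07 m

The algebra maintains full precision, and intermediates are displayed rounded. Rounded just once: four significant figures.
The distance L = v·t = 2.352 m/s × 9081 s = 2.136e+04 m.
Contact area A = 0.04346 m × 0.01402 m = 6.093e-04 m².
Collected in SI base units: W = 59.67 N, H = 1.101e+09 Pa, K = 4.797e-07.
Volume removed: V = K·W·L/H = 4.797e-07 · 59.67 · 2.136e+04 / 1.101e+09 = 5.553e-10 m³.
Depth h = V/A = 5.553e-10 / 6.093e-04 = 9.113e-07 m.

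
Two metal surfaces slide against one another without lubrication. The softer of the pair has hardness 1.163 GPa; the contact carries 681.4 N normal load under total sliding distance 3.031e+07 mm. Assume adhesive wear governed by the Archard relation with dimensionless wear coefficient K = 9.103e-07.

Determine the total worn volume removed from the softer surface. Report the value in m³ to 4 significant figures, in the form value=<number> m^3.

Printed values are rounded, and each operation holds full float precision. Rounded just once to 4 significant figures.
Distance L = 3.031e+07 mm = 3.031e+04 m.
Hardness H = 1.163 GPa = 1.163e+09 Pa.
In SI base units, W = 681.4 N, H = 1.163e+09 Pa, K = 9.103e-07.
Archard relation: V = K·W·L/H = 9.103e-07 · 681.4 · 3.031e+04 / 1.163e+09 = 1.617e-08 m³.

value=1.617e-08 m^3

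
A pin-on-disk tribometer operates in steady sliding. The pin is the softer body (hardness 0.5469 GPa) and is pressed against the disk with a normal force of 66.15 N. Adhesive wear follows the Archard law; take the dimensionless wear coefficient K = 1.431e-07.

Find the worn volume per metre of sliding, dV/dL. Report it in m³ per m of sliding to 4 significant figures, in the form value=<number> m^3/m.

Printed values are rounded, and the computation runs at full float precision; rounded just once: four significant digits.
Hardness H = 0.5469 GPa = 5.469e+08 Pa.
In SI base units: W = 66.15 N, H = 5.469e+08 Pa, K = 1.431e-07.
The wear rate dV/dL = K·W/H (independent of L): 1.431e-07 · 66.15 / 5.469e+08 = 1.731e-14 m³/m.

value=1.731e-14 m^3/m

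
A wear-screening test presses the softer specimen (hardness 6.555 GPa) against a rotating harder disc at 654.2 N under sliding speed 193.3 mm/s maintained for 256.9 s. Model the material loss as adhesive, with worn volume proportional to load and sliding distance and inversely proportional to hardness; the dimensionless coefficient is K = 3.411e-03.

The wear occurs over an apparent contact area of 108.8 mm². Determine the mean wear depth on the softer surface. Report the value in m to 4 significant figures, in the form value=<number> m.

value=1.554e-04 m

Printed values are rounded, and each operation carries full float precision — one last rounding to four significant figures.
Sliding speed v = 193.3 mm/s = 0.1933 m/s. Distance L = v·t = 0.1933 m/s × 256.9 s = 49.66 m.
Hardness H = 6.555 GPa = 6.555e+09 Pa.
Contact area A = 108.8 mm² = 1.088e-04 m².
In SI base units: W = 654.2 N, H = 6.555e+09 Pa, K = 3.411e-03.
Apply Archard: V = K·W·L/H = 3.411e-03 · 654.2 · 49.66 / 6.555e+09 = 1.691e-08 m³.
Mean depth h = V/A = 1.691e-08 / 1.088e-04 = 1.554e-04 m.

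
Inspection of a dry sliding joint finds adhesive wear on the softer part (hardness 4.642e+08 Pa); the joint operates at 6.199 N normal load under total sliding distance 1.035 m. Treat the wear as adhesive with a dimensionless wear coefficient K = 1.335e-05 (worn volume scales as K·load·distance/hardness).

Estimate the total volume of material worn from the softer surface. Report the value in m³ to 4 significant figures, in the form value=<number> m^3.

value=1.845e-13 m^3

Intermediates are printed rounded. The computation keeps full float precision, and a single final rounding to four significant figures.
In SI base units, W = 6.199 N, H = 4.642e+08 Pa, K = 1.335e-05.
Volume removed: V = K·W·L/H = 1.335e-05 · 6.199 · 1.035 / 4.642e+08 = 1.845e-13 m³.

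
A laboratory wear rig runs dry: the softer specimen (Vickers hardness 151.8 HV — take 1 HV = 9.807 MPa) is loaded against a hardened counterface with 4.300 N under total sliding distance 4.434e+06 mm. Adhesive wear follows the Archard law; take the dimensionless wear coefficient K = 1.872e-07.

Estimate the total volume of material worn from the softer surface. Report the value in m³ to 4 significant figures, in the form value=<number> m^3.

value=2.398e-12 m^3

The intermediates are displayed rounded. Every step runs at full precision — a lone final rounding, at 4 significant digits.
Distance L = 4.434e+06 mm = 4434 m.
Hardness H = 151.8 HV × 9.807 MPa/HV = 1489 MPa = 1.489e+09 Pa.
SI base units throughout: W = 4.300 N, H = 1.489e+09 Pa, K = 1.872e-07.
Volume removed: V = K·W·L/H = 1.872e-07 · 4.300 · 4434 / 1.489e+09 = 2.398e-12 m³.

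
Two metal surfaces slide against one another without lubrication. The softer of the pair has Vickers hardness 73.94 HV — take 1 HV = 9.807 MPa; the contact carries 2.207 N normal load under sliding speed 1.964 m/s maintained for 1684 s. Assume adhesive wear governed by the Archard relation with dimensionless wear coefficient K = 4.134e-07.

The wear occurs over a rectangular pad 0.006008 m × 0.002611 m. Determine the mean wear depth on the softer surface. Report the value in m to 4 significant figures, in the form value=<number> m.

All working math maintains exact precision; intermediates are printed rounded, and rounded once at the end: 4 significant digits.
Distance L = v·t = 1.964 m/s × 1684 s = 3307 m.
Hardness H = 73.94 HV × 9.807 MPa/HV = 725.1 MPa = 7.251e+08 Pa.
Contact area A = 0.006008 m × 0.002611 m = 1.569e-05 m².
Working in SI base units: W = 2.207 N, H = 7.251e+08 Pa, K = 4.134e-07.
Volume removed: V = K·W·L/H = 4.134e-07 · 2.207 · 3307 / 7.251e+08 = 4.161e-12 m³.
Wear depth h = V/A = 4.161e-12 / 1.569e-05 = 2.653e-07 m.

value=2.653e-07 m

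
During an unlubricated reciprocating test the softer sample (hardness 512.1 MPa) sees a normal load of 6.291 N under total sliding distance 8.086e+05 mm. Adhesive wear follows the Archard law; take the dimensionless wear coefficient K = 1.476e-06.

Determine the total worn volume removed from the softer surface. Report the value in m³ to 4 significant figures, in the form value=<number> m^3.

Shown intermediates are rounded. Every step holds exact precision; a lone final rounding: four significant digits.
Convert: Distance L = 8.086e+05 mm = 808.6 m.
Convert: Hardness H = 512.1 MPa = 5.121e+08 Pa.
Collected in SI base units: W = 6.291 N, H = 5.121e+08 Pa, K = 1.476e-06.
Wear volume V = K·W·L/H = 1.476e-06 · 6.291 · 808.6 / 5.121e+08 = 1.466e-11 m³.

value=1.466e-11 m^3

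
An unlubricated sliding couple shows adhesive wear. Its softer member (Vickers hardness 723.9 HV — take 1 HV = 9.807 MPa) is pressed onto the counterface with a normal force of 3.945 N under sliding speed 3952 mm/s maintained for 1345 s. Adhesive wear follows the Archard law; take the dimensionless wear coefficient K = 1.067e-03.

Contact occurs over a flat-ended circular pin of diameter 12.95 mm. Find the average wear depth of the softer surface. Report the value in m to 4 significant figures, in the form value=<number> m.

value=2.393e-05 m

Intermediate values appear rounded. Each operation runs at full precision — rounded once at the end: four significant figures.
Convert: Sliding speed v = 3952 mm/s = 3.952 m/s. The distance L = v·t = 3.952 m/s × 1345 s = 5315 m.
Convert: Hardness H = 723.9 HV × 9.807 MPa/HV = 7099 MPa = 7.099e+09 Pa.
Convert: Pin diameter d = 12.95 mm = 0.01295 m. Contact area A = π·d²/4 = π·(0.01295 m)²/4 = 1.317e-04 m².
As SI base values: W = 3.945 N, H = 7.099e+09 Pa, K = 1.067e-03.
By Archard's law, V = K·W·L/H = 1.067e-03 · 3.945 · 5315 / 7.099e+09 = 3.152e-09 m³.
Wear depth h = V/A = 3.152e-09 / 1.317e-04 = 2.393e-05 m.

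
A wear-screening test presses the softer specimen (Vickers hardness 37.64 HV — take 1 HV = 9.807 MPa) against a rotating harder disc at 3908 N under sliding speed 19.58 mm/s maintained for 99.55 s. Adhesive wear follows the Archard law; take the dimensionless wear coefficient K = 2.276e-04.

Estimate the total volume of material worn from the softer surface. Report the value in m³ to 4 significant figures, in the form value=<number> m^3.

value=4.697e-09 m^3

Intermediates are shown rounded, and every step keeps full precision; a single final rounding: 4 significant digits.
Convert: Sliding speed v = 19.58 mm/s = 0.01958 m/s. Sliding distance L = v·t = 0.01958 m/s × 99.55 s = 1.949 m.
Convert: Hardness H = 37.64 HV × 9.807 MPa/HV = 369.1 MPa = 3.691e+08 Pa.
Working in SI base units: W = 3908 N, H = 3.691e+08 Pa, K = 2.276e-04.
By Archard's law, V = K·W·L/H = 2.276e-04 · 3908 · 1.949 / 3.691e+08 = 4.697e-09 m³.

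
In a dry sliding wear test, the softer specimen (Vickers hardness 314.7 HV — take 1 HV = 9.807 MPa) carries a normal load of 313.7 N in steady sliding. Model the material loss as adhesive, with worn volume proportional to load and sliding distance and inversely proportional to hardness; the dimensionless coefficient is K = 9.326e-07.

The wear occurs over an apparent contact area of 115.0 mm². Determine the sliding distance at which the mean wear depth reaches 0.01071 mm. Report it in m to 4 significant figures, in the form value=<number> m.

value=1.299e+04 m

Intermediates appear rounded — the computation maintains exact precision. Rounded once at the end: 4 significant figures.
Hardness H = 314.7 HV × 9.807 MPa/HV = 3086 MPa = 3.086e+09 Pa.
Contact area A = 115.0 mm² = 1.150e-04 m².
Depth limit h_lim = 0.01071 mm = 1.071e-05 m.
As SI base values: W = 313.7 N, H = 3.086e+09 Pa, K = 9.326e-07.
At the depth limit, V_lim = h_lim·A = 1.071e-05 · 1.150e-04 = 1.232e-09 m³.
So the life L = V_lim·H/(K·W) = 1.232e-09 · 3.086e+09 / (9.326e-07 · 313.7) = 1.299e+04 m.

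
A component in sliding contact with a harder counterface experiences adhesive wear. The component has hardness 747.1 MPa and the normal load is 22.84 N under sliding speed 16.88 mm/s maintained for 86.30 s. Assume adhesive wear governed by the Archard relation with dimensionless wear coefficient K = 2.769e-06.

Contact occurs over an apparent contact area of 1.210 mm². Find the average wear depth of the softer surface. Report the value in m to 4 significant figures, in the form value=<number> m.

The intermediates are displayed rounded — all working math runs at full precision; one last rounding, at four significant digits.
Convert: Sliding speed v = 16.88 mm/s = 0.01688 m/s. Distance covered L = v·t = 0.01688 m/s × 86.30 s = 1.457 m.
Convert: Hardness H = 747.1 MPa = 7.471e+08 Pa.
Convert: Contact area A = 1.210 mm² = 1.210e-06 m².
SI base units throughout: W = 22.84 N, H = 7.471e+08 Pa, K = 2.769e-06.
Wear volume V = K·W·L/H = 2.769e-06 · 22.84 · 1.457 / 7.471e+08 = 1.233e-13 m³.
Mean wear depth h = V/A = 1.233e-13 / 1.210e-06 = 1.019e-07 m.

value=1.019e-07 m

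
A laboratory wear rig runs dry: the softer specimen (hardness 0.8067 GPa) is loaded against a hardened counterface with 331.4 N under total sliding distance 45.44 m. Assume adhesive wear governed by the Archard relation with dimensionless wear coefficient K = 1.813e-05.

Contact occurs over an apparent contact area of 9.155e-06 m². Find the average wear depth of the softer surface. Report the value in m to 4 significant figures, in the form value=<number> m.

All arithmetic maintains full float precision; intermediates appear rounded. Rounded just once, at 4 significant figures.
Hardness H = 0.8067 GPa = 8.067e+08 Pa.
Working in SI base units: W = 331.4 N, H = 8.067e+08 Pa, K = 1.813e-05.
Worn volume V = K·W·L/H = 1.813e-05 · 331.4 · 45.44 / 8.067e+08 = 3.384e-10 m³.
Average depth h = V/A = 3.384e-10 / 9.155e-06 = 3.697e-05 m.

value=3.697e-05 m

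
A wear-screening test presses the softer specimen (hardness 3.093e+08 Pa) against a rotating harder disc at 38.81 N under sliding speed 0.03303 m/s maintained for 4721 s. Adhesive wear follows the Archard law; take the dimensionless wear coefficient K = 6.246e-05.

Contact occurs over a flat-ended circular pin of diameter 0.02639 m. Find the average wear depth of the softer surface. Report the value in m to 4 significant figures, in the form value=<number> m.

value=2.234e-06 m

The computation carries exact precision; intermediate values are printed rounded, and one last rounding to four significant digits.
Convert: Sliding distance L = v·t = 0.03303 m/s × 4721 s = 155.9 m.
Convert: Contact area A = π·d²/4 = π·(0.02639 m)²/4 = 5.470e-04 m².
In SI base units, W = 38.81 N, H = 3.093e+08 Pa, K = 6.246e-05.
Apply Archard: V = K·W·L/H = 6.246e-05 · 38.81 · 155.9 / 3.093e+08 = 1.222e-09 m³.
Average depth h = V/A = 1.222e-09 / 5.470e-04 = 2.234e-06 m.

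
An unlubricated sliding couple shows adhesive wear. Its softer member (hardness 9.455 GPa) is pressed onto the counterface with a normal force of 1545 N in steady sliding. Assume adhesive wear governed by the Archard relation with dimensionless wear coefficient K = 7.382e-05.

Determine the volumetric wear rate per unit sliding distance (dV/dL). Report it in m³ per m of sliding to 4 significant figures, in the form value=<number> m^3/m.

Every step maintains full precision, and the intermediates are printed rounded, and one final rounding, at four significant figures.
Convert: Hardness H = 9.455 GPa = 9.455e+09 Pa.
Expressed in SI base units: W = 1545 N, H = 9.455e+09 Pa, K = 7.382e-05.
Volumetric rate dV/dL = K·W/H, per unit distance: 7.382e-05 · 1545 / 9.455e+09 = 1.206e-11 m³/m.

value=1.206e-11 m^3/m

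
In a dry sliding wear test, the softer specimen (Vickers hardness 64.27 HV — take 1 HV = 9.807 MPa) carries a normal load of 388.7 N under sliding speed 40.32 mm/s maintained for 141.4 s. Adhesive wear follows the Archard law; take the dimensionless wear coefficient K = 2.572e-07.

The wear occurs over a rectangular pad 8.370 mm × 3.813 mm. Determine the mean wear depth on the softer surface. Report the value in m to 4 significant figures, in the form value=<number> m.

The intermediates appear rounded. The algebra keeps full precision, and a single final rounding: 4 significant digits.
Sliding speed v = 40.32 mm/s = 0.04032 m/s. Sliding distance L = v·t = 0.04032 m/s × 141.4 s = 5.701 m.
Hardness H = 64.27 HV × 9.807 MPa/HV = 630.3 MPa = 6.303e+08 Pa.
Pad sides 8.370 mm × 3.813 mm = 0.008370 m × 0.003813 m. Contact area A = 0.008370 m × 0.003813 m = 3.191e-05 m².
In SI base units, W = 388.7 N, H = 6.303e+08 Pa, K = 2.572e-07.
By Archard's law, V = K·W·L/H = 2.572e-07 · 388.7 · 5.701 / 6.303e+08 = 9.043e-13 m³.
Depth of wear h = V/A = 9.043e-13 / 3.191e-05 = 2.833e-08 m.

value=2.833e-08 m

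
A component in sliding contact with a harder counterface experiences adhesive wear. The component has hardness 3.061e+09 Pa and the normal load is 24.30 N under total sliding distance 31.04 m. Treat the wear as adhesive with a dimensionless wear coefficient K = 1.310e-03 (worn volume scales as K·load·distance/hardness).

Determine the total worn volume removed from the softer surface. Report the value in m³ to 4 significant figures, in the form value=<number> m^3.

The computation maintains full float precision. Intermediates are displayed rounded; one last rounding: four significant digits.
Expressed in SI base units: W = 24.30 N, H = 3.061e+09 Pa, K = 1.310e-03.
Volume removed: V = K·W·L/H = 1.310e-03 · 24.30 · 31.04 / 3.061e+09 = 3.228e-10 m³.

value=3.228e-10 m^3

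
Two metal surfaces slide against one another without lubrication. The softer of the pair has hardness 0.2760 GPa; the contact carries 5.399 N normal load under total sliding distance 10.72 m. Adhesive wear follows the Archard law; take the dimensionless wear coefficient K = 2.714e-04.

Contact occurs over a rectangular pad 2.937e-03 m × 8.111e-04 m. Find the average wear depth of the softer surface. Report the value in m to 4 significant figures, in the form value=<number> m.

value=2.389e-05 m

Intermediates appear rounded, and all arithmetic keeps full precision. Rounded just once: four significant figures.
Hardness H = 0.2760 GPa = 2.760e+08 Pa.
Contact area A = 2.937e-03 m × 8.111e-04 m = 2.382e-06 m².
Collected in SI base units: W = 5.399 N, H = 2.760e+08 Pa, K = 2.714e-04.
The Archard volume V = K·W·L/H = 2.714e-04 · 5.399 · 10.72 / 2.760e+08 = 5.691e-11 m³.
Mean depth h = V/A = 5.691e-11 / 2.382e-06 = 2.389e-05 m.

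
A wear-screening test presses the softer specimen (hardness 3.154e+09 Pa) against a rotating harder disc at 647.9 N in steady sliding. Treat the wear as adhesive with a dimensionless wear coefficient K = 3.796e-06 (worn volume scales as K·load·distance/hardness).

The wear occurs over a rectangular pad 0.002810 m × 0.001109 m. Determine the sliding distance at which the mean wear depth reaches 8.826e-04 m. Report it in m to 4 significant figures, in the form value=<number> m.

Intermediate values appear rounded, and each operation runs at full float precision, and rounded just once to four significant figures.
Contact area A = 0.002810 m × 0.001109 m = 3.116e-06 m².
Collected in SI base units: W = 647.9 N, H = 3.154e+09 Pa, K = 3.796e-06.
Volume at the limit: V_lim = h_lim·A = 8.826e-04 · 3.116e-06 = 2.750e-09 m³.
Thus life L = V_lim·H/(K·W) = 2.750e-09 · 3.154e+09 / (3.796e-06 · 647.9) = 3527 m.

value=3527 m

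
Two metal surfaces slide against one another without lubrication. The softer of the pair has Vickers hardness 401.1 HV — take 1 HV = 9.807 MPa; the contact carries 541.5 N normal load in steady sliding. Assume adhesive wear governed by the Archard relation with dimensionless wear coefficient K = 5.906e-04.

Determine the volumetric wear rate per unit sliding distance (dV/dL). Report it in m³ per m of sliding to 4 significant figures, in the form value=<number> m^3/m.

value=8.130e-11 m^3/m

The algebra holds exact precision; intermediates are shown rounded — one last rounding: four significant figures.
Hardness H = 401.1 HV × 9.807 MPa/HV = 3934 MPa = 3.934e+09 Pa.
In SI base units: W = 541.5 N, H = 3.934e+09 Pa, K = 5.906e-04.
The wear rate dV/dL = K·W/H, so: 5.906e-04 · 541.5 / 3.934e+09 = 8.130e-11 m³/m.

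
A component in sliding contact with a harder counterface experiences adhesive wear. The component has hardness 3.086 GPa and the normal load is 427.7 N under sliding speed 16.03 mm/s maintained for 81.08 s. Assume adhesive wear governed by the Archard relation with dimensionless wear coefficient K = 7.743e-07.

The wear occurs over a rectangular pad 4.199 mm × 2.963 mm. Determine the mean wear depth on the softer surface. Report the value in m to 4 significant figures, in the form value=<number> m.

The intermediates are printed rounded, and all working math maintains full float precision; a single final rounding, at 4 significant figures.
Convert: Sliding speed v = 16.03 mm/s = 0.01603 m/s. The distance L = v·t = 0.01603 m/s × 81.08 s = 1.300 m.
Convert: Hardness H = 3.086 GPa = 3.086e+09 Pa.
Convert: Pad sides 4.199 mm × 2.963 mm = 0.004199 m × 0.002963 m. Contact area A = 0.004199 m × 0.002963 m = 1.244e-05 m².
Restated in SI base units: W = 427.7 N, H = 3.086e+09 Pa, K = 7.743e-07.
Archard relation: V = K·W·L/H = 7.743e-07 · 427.7 · 1.300 / 3.086e+09 = 1.395e-13 m³.
Mean wear depth h = V/A = 1.395e-13 / 1.244e-05 = 1.121e-08 m.

value=1.121e-08 m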